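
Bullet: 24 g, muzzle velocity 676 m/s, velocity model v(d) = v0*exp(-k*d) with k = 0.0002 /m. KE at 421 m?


v = v0*exp(-k*d) = 676*exp(-0.0002*421) = 621.411 m/s
E = 0.5*m*v^2 = 0.5*0.024*621.411^2 = 4634 J

4634 J


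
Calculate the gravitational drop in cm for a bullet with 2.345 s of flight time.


drop = 0.5*g*t^2 = 0.5*9.81*2.345^2 = 26.9727 m ≈ 2697 cm

2697 cm


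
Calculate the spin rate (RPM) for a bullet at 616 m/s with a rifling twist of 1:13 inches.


twist_m = 13*0.0254 = 0.3302 m
spin = v/twist = 616/0.3302 = 1865.536 rev/s
RPM = spin*60 = 1865.536*60 ≈ 111932 RPM

111932 RPM


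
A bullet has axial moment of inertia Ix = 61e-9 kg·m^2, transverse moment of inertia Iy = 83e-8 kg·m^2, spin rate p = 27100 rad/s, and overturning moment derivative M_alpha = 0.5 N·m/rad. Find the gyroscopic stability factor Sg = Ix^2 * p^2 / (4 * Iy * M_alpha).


Sg = Ix^2 * p^2 / (4 * Iy * M_alpha) = (61e-9)^2 * 27100^2 / (4 * 83e-8 * 0.5) = 1.646

1.646


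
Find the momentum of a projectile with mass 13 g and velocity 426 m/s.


p = m*v = 0.013*426 = 5.538 kg·m/s

5.538 kg·m/s


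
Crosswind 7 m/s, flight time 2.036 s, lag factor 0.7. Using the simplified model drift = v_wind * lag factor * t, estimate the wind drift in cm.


drift = v_wind * lag * t = 7 * 0.7 * 2.036 = 9.9764 m ≈ 997.6 cm

997.6 cm


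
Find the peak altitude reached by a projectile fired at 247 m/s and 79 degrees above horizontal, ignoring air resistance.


H = (v0*sin(theta))^2 / (2g) = (247*sin(79°))^2 / (2*9.81) = 2996 m

2996 m


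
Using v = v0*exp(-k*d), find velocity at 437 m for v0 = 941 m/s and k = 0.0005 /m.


v = v0*exp(-k*d) = 941*exp(-0.0005*437) = 756.3 m/s

756.3 m/s


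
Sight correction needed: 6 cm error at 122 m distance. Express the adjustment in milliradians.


1 mrad subtends 1 cm per 10 m of range, so adj = error_cm / (dist_m / 10) = 6 / (122/10) = 0.4918 mrad

0.4918 mrad


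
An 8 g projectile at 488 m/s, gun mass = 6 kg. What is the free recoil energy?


v_r = m_p*v_p/m_gun = 0.008*488/6 = 0.650667 m/s, E_r = 0.5*m_gun*v_r^2 = 0.5*6*0.650667^2 = 1.27 J

1.27 J


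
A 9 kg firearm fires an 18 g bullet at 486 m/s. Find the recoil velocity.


v_recoil = m_p * v_p / m_gun = 0.018 * 486 / 9 = 0.972 m/s

0.972 m/s


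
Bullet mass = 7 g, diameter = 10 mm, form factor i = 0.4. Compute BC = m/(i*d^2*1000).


BC = m/(i*d^2*1000) = 7/(0.4 * 10^2 * 1000) = 0.000175

0.000175


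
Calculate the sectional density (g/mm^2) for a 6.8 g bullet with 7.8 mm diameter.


SD = m/d^2 = 6.8/7.8^2 = 0.1118 g/mm^2

0.1118 g/mm^2


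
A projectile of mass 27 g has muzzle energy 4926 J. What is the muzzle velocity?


v = sqrt(2*E/m) = sqrt(2*4926/0.027) = 604.1 m/s

604.1 m/s


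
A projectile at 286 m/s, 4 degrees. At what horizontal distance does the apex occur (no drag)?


R = v0^2*sin(2*theta)/g = 286^2*sin(2*4°)/9.81 = 1160.43 m
apex_dist = R/2 = 1160.43/2 = 580.2 m

580.2 m


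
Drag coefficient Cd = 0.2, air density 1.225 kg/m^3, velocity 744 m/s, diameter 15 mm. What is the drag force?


A = pi*(d/2)^2 = pi*(15/2000)^2 = 1.76715e-04 m^2
Fd = 0.5*Cd*rho*A*v^2 = 0.5*0.2*1.225*1.76715e-04*744^2 = 11.98 N

11.98 N


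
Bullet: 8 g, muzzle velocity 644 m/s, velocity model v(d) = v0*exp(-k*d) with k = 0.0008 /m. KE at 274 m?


v = v0*exp(-k*d) = 644*exp(-0.0008*274) = 517.236 m/s
E = 0.5*m*v^2 = 0.5*0.008*517.236^2 = 1070 J

1070 J


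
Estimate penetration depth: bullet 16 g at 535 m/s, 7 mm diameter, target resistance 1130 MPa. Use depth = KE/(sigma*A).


A = pi*(d/2)^2 = pi*(7/2)^2 = 38.4845 mm^2
E = 0.5*m*v^2 = 0.5*0.016*535^2 = 2289.8 J
depth = E/(sigma*A) = 2289.8 J / (1130 MPa * 38.4845 mm^2) = 2289.8/(1130 * 38.4845) m = 0.0526542 m ≈ 52.65 mm

52.65 mm


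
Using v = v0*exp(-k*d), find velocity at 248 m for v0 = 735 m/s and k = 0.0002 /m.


v = v0*exp(-k*d) = 735*exp(-0.0002*248) = 699.4 m/s

699.4 m/s


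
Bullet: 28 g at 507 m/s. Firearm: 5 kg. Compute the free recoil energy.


v_r = m_p*v_p/m_gun = 0.028*507/5 = 2.8392 m/s, E_r = 0.5*m_gun*v_r^2 = 0.5*5*2.8392^2 = 20.15 J

20.15 J


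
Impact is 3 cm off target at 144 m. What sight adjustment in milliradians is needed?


1 mrad subtends 1 cm per 10 m of range, so adj = error_cm / (dist_m / 10) = 3 / (144/10) = 0.2083 mrad

0.2083 mrad


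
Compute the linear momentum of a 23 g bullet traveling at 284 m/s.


p = m*v = 0.023*284 = 6.532 kg·m/s

6.532 kg·m/s


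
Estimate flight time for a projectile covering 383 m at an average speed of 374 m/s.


t = d/v = 383/374 = 1.024 s

1.024 s


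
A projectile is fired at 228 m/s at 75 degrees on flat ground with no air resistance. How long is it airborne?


T = 2*v0*sin(theta)/g = 2*228*sin(75°)/9.81 = 44.9 s

44.9 s


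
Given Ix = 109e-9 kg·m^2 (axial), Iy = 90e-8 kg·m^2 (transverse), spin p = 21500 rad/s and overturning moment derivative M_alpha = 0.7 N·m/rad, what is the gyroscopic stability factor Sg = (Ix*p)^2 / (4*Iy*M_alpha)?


Sg = Ix^2 * p^2 / (4 * Iy * M_alpha) = (109e-9)^2 * 21500^2 / (4 * 90e-8 * 0.7) = 2.179

2.179


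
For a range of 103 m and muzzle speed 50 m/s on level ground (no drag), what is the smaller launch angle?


sin(2*theta) = R*g/v0^2 = 103*9.81/50^2 = 0.404172, theta = arcsin(0.404172)/2 = 11.92°

11.92 degrees


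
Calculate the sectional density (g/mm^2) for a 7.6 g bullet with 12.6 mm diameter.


SD = m/d^2 = 7.6/12.6^2 = 0.04787 g/mm^2

0.04787 g/mm^2


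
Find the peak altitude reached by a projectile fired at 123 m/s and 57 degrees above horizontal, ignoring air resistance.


H = (v0*sin(theta))^2 / (2g) = (123*sin(57°))^2 / (2*9.81) = 542.4 m

542.4 m


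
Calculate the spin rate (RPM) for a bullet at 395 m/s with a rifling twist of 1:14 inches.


twist_m = 14*0.0254 = 0.3556 m
spin = v/twist = 395/0.3556 = 1110.799 rev/s
RPM = spin*60 = 1110.799*60 ≈ 66648 RPM

66648 RPM


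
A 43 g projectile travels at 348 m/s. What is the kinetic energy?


E = 0.5*m*v^2 = 0.5*0.043*348^2 = 2604 J

2604 J


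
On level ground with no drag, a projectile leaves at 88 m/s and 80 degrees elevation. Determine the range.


R = v0^2 * sin(2*theta) / g = 88^2 * sin(2*80°) / 9.81 = 270 m

270 m


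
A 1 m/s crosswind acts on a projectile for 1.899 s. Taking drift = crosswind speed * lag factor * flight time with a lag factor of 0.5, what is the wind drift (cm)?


drift = v_wind * lag * t = 1 * 0.5 * 1.899 = 0.9495 m ≈ 94.95 cm

94.95 cm


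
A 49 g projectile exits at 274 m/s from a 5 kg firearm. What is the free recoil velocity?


v_recoil = m_p * v_p / m_gun = 0.049 * 274 / 5 = 2.685 m/s

2.685 m/s


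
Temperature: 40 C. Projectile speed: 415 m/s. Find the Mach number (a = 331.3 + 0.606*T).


a = 331.3 + 0.606*(40) = 355.54 m/s
M = v/a = 415/355.54 = 1.167

1.167


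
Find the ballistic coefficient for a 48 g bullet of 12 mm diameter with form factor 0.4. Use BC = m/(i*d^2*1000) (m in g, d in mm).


BC = m/(i*d^2*1000) = 48/(0.4 * 12^2 * 1000) = 0.0008333

0.0008333


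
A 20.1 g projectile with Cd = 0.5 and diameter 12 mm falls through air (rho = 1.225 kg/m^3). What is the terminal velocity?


A = pi*(d/2)^2 = pi*(12/2000)^2 = 1.13097e-04 m^2
vt = sqrt(2mg/(Cd*rho*A)) = sqrt(2*0.0201*9.81/(0.5 * 1.225 * 1.13097e-04)) = 75.45 m/s

75.45 m/s


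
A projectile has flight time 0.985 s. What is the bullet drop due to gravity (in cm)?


drop = 0.5*g*t^2 = 0.5*9.81*0.985^2 = 4.75895 m ≈ 475.9 cm

475.9 cm


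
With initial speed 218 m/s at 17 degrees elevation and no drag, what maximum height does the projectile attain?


H = (v0*sin(theta))^2 / (2g) = (218*sin(17°))^2 / (2*9.81) = 207.1 m

207.1 m


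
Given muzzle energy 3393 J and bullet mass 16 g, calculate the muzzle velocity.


v = sqrt(2*E/m) = sqrt(2*3393/0.016) = 651.2 m/s

651.2 m/s


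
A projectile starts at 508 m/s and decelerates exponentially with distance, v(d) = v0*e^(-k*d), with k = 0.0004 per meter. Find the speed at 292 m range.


v = v0*exp(-k*d) = 508*exp(-0.0004*292) = 452 m/s

452 m/s


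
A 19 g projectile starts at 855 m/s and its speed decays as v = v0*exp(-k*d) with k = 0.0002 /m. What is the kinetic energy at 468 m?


v = v0*exp(-k*d) = 855*exp(-0.0002*468) = 778.603 m/s
E = 0.5*m*v^2 = 0.5*0.019*778.603^2 = 5759 J

5759 J


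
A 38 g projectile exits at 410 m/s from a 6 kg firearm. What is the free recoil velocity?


v_recoil = m_p * v_p / m_gun = 0.038 * 410 / 6 = 2.597 m/s

2.597 m/s


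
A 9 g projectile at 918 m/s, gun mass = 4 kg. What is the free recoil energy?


v_r = m_p*v_p/m_gun = 0.009*918/4 = 2.0655 m/s, E_r = 0.5*m_gun*v_r^2 = 0.5*4*2.0655^2 = 8.533 J

8.533 J


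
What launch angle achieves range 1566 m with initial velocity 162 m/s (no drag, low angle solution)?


sin(2*theta) = R*g/v0^2 = 1566*9.81/162^2 = 0.58537, theta = arcsin(0.58537)/2 = 17.91°

17.91 degrees


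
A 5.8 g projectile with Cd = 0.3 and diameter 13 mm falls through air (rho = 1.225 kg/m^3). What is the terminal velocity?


A = pi*(d/2)^2 = pi*(13/2000)^2 = 1.32732e-04 m^2
vt = sqrt(2mg/(Cd*rho*A)) = sqrt(2*0.0058*9.81/(0.3 * 1.225 * 1.32732e-04)) = 48.3 m/s

48.3 m/s


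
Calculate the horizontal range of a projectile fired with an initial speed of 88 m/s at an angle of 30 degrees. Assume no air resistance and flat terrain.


R = v0^2 * sin(2*theta) / g = 88^2 * sin(2*30°) / 9.81 = 683.6 m

683.6 m


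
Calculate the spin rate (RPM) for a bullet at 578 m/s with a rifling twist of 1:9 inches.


twist_m = 9*0.0254 = 0.2286 m
spin = v/twist = 578/0.2286 = 2528.434 rev/s
RPM = spin*60 = 2528.434*60 ≈ 151706 RPM

151706 RPM


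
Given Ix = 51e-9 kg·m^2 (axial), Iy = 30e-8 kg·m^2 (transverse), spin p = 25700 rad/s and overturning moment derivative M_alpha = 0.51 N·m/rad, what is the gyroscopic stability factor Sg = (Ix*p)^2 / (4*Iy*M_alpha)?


Sg = Ix^2 * p^2 / (4 * Iy * M_alpha) = (51e-9)^2 * 25700^2 / (4 * 30e-8 * 0.51) = 2.807

2.807


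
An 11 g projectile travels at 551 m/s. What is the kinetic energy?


E = 0.5*m*v^2 = 0.5*0.011*551^2 = 1670 J

1670 J


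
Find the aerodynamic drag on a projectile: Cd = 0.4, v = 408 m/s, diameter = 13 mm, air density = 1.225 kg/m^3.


A = pi*(d/2)^2 = pi*(13/2000)^2 = 1.32732e-04 m^2
Fd = 0.5*Cd*rho*A*v^2 = 0.5*0.4*1.225*1.32732e-04*408^2 = 5.413 N

5.413 N


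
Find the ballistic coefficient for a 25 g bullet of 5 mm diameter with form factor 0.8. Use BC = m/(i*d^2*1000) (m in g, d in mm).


BC = m/(i*d^2*1000) = 25/(0.8 * 5^2 * 1000) = 0.00125

0.00125


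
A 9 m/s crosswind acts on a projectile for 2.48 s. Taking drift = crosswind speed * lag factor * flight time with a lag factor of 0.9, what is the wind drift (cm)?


drift = v_wind * lag * t = 9 * 0.9 * 2.48 = 20.088 m ≈ 2009 cm

2009 cm


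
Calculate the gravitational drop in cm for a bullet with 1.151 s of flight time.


drop = 0.5*g*t^2 = 0.5*9.81*1.151^2 = 6.49815 m ≈ 649.8 cm

649.8 cm


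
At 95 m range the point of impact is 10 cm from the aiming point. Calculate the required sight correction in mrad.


1 mrad subtends 1 cm per 10 m of range, so adj = error_cm / (dist_m / 10) = 10 / (95/10) = 1.053 mrad

1.053 mrad


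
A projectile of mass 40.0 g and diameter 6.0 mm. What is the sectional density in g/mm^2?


SD = m/d^2 = 40.0/6.0^2 = 1.111 g/mm^2

1.111 g/mm^2


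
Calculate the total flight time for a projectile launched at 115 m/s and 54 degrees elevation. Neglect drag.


T = 2*v0*sin(theta)/g = 2*115*sin(54°)/9.81 = 18.97 s

18.97 s


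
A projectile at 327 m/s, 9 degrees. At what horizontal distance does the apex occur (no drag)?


R = v0^2*sin(2*theta)/g = 327^2*sin(2*9°)/9.81 = 3368.29 m
apex_dist = R/2 = 3368.29/2 = 1684 m

1684 m


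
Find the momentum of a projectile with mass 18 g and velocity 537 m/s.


p = m*v = 0.018*537 = 9.666 kg·m/s

9.666 kg·m/s


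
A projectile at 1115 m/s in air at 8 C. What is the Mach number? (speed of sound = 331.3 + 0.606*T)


a = 331.3 + 0.606*(8) = 336.148 m/s
M = v/a = 1115/336.148 = 3.317

3.317


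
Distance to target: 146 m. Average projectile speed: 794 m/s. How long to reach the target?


t = d/v = 146/794 = 0.1839 s

0.1839 s


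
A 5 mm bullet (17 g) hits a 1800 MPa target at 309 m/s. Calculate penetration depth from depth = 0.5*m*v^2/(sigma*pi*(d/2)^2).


A = pi*(d/2)^2 = pi*(5/2)^2 = 19.635 mm^2
E = 0.5*m*v^2 = 0.5*0.017*309^2 = 811.589 J
depth = E/(sigma*A) = 811.589 J / (1800 MPa * 19.635 mm^2) = 811.589/(1800 * 19.635) m = 0.0229633 m ≈ 22.96 mm

22.96 mm


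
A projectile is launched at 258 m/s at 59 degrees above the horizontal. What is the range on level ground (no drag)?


R = v0^2 * sin(2*theta) / g = 258^2 * sin(2*59°) / 9.81 = 5991 m

5991 m


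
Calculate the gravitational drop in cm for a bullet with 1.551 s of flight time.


drop = 0.5*g*t^2 = 0.5*9.81*1.551^2 = 11.7995 m ≈ 1180 cm

1180 cm


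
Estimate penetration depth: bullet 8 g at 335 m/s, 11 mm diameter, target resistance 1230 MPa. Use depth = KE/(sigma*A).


A = pi*(d/2)^2 = pi*(11/2)^2 = 95.0332 mm^2
E = 0.5*m*v^2 = 0.5*0.008*335^2 = 448.9 J
depth = E/(sigma*A) = 448.9 J / (1230 MPa * 95.0332 mm^2) = 448.9/(1230 * 95.0332) m = 0.00384034 m ≈ 3.84 mm

3.84 mm


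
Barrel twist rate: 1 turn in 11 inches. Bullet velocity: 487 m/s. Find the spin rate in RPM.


twist_m = 11*0.0254 = 0.2794 m
spin = v/twist = 487/0.2794 = 1743.021 rev/s
RPM = spin*60 = 1743.021*60 ≈ 104581 RPM

104581 RPM


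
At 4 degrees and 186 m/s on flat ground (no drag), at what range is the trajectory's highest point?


R = v0^2*sin(2*theta)/g = 186^2*sin(2*4°)/9.81 = 490.809 m
apex_dist = R/2 = 490.809/2 = 245.4 m

245.4 m


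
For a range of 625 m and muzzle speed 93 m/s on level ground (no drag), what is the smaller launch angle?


sin(2*theta) = R*g/v0^2 = 625*9.81/93^2 = 0.708897, theta = arcsin(0.708897)/2 = 22.57°

22.57 degrees


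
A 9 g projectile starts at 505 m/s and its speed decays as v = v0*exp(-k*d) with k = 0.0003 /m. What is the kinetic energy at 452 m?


v = v0*exp(-k*d) = 505*exp(-0.0003*452) = 440.962 m/s
E = 0.5*m*v^2 = 0.5*0.009*440.962^2 = 875 J

875 J


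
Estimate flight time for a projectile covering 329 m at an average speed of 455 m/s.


t = d/v = 329/455 = 0.7231 s

0.7231 s


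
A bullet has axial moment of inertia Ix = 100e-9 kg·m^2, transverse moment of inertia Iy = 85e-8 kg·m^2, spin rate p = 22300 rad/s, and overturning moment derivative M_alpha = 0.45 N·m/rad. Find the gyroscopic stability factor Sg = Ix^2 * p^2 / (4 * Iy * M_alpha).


Sg = Ix^2 * p^2 / (4 * Iy * M_alpha) = (100e-9)^2 * 22300^2 / (4 * 85e-8 * 0.45) = 3.25

3.25


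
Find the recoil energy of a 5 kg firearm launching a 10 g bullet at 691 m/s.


v_r = m_p*v_p/m_gun = 0.01*691/5 = 1.382 m/s, E_r = 0.5*m_gun*v_r^2 = 0.5*5*1.382^2 = 4.775 J

4.775 J


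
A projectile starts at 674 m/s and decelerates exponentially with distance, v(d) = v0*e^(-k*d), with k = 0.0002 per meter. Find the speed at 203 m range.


v = v0*exp(-k*d) = 674*exp(-0.0002*203) = 647.2 m/s

647.2 m/s


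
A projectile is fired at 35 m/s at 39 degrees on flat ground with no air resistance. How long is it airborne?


T = 2*v0*sin(theta)/g = 2*35*sin(39°)/9.81 = 4.491 s

4.491 s


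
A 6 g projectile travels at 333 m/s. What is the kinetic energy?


E = 0.5*m*v^2 = 0.5*0.006*333^2 = 332.7 J

332.7 J


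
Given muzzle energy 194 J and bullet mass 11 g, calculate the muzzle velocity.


v = sqrt(2*E/m) = sqrt(2*194/0.011) = 187.8 m/s

187.8 m/s


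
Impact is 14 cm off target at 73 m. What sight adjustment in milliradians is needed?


1 mrad subtends 1 cm per 10 m of range, so adj = error_cm / (dist_m / 10) = 14 / (73/10) = 1.918 mrad

1.918 mrad


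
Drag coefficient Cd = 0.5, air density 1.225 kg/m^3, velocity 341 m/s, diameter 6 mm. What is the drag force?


A = pi*(d/2)^2 = pi*(6/2000)^2 = 2.82743e-05 m^2
Fd = 0.5*Cd*rho*A*v^2 = 0.5*0.5*1.225*2.82743e-05*341^2 = 1.007 N

1.007 N


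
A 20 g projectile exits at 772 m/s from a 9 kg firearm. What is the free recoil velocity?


v_recoil = m_p * v_p / m_gun = 0.02 * 772 / 9 = 1.716 m/s

1.716 m/s


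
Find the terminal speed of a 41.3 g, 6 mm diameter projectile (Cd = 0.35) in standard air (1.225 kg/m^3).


A = pi*(d/2)^2 = pi*(6/2000)^2 = 2.82743e-05 m^2
vt = sqrt(2mg/(Cd*rho*A)) = sqrt(2*0.0413*9.81/(0.35 * 1.225 * 2.82743e-05)) = 258.5 m/s

258.5 m/s


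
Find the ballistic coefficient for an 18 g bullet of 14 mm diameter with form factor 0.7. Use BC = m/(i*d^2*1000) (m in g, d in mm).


BC = m/(i*d^2*1000) = 18/(0.7 * 14^2 * 1000) = 0.0001312

0.0001312


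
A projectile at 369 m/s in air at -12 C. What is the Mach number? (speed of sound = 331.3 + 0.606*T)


a = 331.3 + 0.606*(-12) = 324.028 m/s
M = v/a = 369/324.028 = 1.139

1.139


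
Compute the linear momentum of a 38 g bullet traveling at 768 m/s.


p = m*v = 0.038*768 = 29.18 kg·m/s

29.18 kg·m/s


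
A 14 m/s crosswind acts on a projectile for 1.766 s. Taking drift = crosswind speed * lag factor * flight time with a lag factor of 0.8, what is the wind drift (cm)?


drift = v_wind * lag * t = 14 * 0.8 * 1.766 = 19.7792 m ≈ 1978 cm

1978 cm


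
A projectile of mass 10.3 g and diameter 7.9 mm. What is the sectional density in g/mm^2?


SD = m/d^2 = 10.3/7.9^2 = 0.165 g/mm^2

0.165 g/mm^2


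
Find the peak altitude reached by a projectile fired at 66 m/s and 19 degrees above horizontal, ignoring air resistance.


H = (v0*sin(theta))^2 / (2g) = (66*sin(19°))^2 / (2*9.81) = 23.53 m

23.53 m


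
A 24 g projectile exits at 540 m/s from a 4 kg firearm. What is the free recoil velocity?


v_recoil = m_p * v_p / m_gun = 0.024 * 540 / 4 = 3.24 m/s

3.24 m/s


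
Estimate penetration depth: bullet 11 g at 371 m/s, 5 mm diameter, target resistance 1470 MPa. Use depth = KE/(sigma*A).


A = pi*(d/2)^2 = pi*(5/2)^2 = 19.635 mm^2
E = 0.5*m*v^2 = 0.5*0.011*371^2 = 757.025 J
depth = E/(sigma*A) = 757.025 J / (1470 MPa * 19.635 mm^2) = 757.025/(1470 * 19.635) m = 0.0262279 m ≈ 26.23 mm

26.23 mm


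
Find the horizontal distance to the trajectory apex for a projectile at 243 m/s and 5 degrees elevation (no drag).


R = v0^2*sin(2*theta)/g = 243^2*sin(2*5°)/9.81 = 1045.23 m
apex_dist = R/2 = 1045.23/2 = 522.6 m

522.6 m


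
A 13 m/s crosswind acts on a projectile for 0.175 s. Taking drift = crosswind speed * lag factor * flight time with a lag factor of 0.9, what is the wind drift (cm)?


drift = v_wind * lag * t = 13 * 0.9 * 0.175 = 2.0475 m ≈ 204.8 cm

204.8 cm


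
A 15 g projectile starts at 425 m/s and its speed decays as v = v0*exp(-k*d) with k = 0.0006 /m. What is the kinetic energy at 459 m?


v = v0*exp(-k*d) = 425*exp(-0.0006*459) = 322.689 m/s
E = 0.5*m*v^2 = 0.5*0.015*322.689^2 = 781 J

781 J


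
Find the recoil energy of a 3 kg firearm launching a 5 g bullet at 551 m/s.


v_r = m_p*v_p/m_gun = 0.005*551/3 = 0.918333 m/s, E_r = 0.5*m_gun*v_r^2 = 0.5*3*0.918333^2 = 1.265 J

1.265 J


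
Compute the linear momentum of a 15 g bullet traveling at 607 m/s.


p = m*v = 0.015*607 = 9.105 kg·m/s

9.105 kg·m/s


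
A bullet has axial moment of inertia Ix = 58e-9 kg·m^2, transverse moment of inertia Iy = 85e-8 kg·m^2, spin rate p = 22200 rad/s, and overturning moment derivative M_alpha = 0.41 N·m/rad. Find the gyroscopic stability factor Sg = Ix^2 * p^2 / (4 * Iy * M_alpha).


Sg = Ix^2 * p^2 / (4 * Iy * M_alpha) = (58e-9)^2 * 22200^2 / (4 * 85e-8 * 0.41) = 1.189

1.189


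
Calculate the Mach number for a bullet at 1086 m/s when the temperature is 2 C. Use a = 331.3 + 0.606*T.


a = 331.3 + 0.606*(2) = 332.512 m/s
M = v/a = 1086/332.512 = 3.266

3.266


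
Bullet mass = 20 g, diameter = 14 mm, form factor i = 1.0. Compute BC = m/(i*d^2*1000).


BC = m/(i*d^2*1000) = 20/(1.0 * 14^2 * 1000) = 0.000102

0.000102


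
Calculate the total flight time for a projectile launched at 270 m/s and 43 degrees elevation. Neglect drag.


T = 2*v0*sin(theta)/g = 2*270*sin(43°)/9.81 = 37.54 s

37.54 s


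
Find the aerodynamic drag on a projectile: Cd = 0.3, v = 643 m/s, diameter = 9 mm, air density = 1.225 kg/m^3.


A = pi*(d/2)^2 = pi*(9/2000)^2 = 6.36173e-05 m^2
Fd = 0.5*Cd*rho*A*v^2 = 0.5*0.3*1.225*6.36173e-05*643^2 = 4.833 N

4.833 N


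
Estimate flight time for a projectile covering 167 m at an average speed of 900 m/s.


t = d/v = 167/900 = 0.1856 s

0.1856 s


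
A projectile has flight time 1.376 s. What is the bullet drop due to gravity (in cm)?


drop = 0.5*g*t^2 = 0.5*9.81*1.376^2 = 9.28701 m ≈ 928.7 cm

928.7 cm


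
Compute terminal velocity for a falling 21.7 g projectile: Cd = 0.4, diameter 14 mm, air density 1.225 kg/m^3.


A = pi*(d/2)^2 = pi*(14/2000)^2 = 1.53938e-04 m^2
vt = sqrt(2mg/(Cd*rho*A)) = sqrt(2*0.0217*9.81/(0.4 * 1.225 * 1.53938e-04)) = 75.13 m/s

75.13 m/s


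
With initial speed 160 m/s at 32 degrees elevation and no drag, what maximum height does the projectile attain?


H = (v0*sin(theta))^2 / (2g) = (160*sin(32°))^2 / (2*9.81) = 366.4 m

366.4 m


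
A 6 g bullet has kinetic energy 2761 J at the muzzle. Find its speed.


v = sqrt(2*E/m) = sqrt(2*2761/0.006) = 959.3 m/s

959.3 m/s


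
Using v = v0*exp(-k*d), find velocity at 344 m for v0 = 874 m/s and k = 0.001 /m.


v = v0*exp(-k*d) = 874*exp(-0.001*344) = 619.6 m/s

619.6 m/s


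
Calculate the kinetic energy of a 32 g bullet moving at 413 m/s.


E = 0.5*m*v^2 = 0.5*0.032*413^2 = 2729 J

2729 J


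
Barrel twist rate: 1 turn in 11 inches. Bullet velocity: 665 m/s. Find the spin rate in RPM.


twist_m = 11*0.0254 = 0.2794 m
spin = v/twist = 665/0.2794 = 2380.1 rev/s
RPM = spin*60 = 2380.1*60 ≈ 142806 RPM

142806 RPM


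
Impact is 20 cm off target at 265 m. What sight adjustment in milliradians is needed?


1 mrad subtends 1 cm per 10 m of range, so adj = error_cm / (dist_m / 10) = 20 / (265/10) = 0.7547 mrad

0.7547 mrad


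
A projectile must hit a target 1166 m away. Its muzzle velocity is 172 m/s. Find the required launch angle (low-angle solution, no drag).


sin(2*theta) = R*g/v0^2 = 1166*9.81/172^2 = 0.386643, theta = arcsin(0.386643)/2 = 11.37°

11.37 degrees


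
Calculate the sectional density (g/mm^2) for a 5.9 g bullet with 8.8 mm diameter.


SD = m/d^2 = 5.9/8.8^2 = 0.07619 g/mm^2

0.07619 g/mm^2


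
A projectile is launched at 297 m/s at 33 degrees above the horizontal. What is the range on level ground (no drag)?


R = v0^2 * sin(2*theta) / g = 297^2 * sin(2*33°) / 9.81 = 8214 m

8214 m


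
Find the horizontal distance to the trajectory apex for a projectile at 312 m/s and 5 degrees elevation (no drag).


R = v0^2*sin(2*theta)/g = 312^2*sin(2*5°)/9.81 = 1723.1 m
apex_dist = R/2 = 1723.1/2 = 861.5 m

861.5 m


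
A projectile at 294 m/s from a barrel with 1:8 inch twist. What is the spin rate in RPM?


twist_m = 8*0.0254 = 0.2032 m
spin = v/twist = 294/0.2032 = 1446.85 rev/s
RPM = spin*60 = 1446.85*60 ≈ 86811 RPM

86811 RPM


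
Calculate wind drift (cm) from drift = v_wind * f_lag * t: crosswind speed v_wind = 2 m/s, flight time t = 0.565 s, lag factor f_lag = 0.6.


drift = v_wind * lag * t = 2 * 0.6 * 0.565 = 0.678 m ≈ 67.8 cm

67.8 cm


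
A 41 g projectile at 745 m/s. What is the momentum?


p = m*v = 0.041*745 = 30.55 kg·m/s

30.55 kg·m/s


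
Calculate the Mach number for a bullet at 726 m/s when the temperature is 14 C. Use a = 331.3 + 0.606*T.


a = 331.3 + 0.606*(14) = 339.784 m/s
M = v/a = 726/339.784 = 2.137

2.137


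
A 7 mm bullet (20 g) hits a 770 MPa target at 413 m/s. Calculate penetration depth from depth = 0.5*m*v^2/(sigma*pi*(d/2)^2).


A = pi*(d/2)^2 = pi*(7/2)^2 = 38.4845 mm^2
E = 0.5*m*v^2 = 0.5*0.02*413^2 = 1705.69 J
depth = E/(sigma*A) = 1705.69 J / (770 MPa * 38.4845 mm^2) = 1705.69/(770 * 38.4845) m = 0.0575603 m ≈ 57.56 mm

57.56 mm


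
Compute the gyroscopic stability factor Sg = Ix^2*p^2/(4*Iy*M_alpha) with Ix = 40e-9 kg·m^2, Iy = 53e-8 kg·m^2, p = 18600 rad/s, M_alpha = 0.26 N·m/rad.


Sg = Ix^2 * p^2 / (4 * Iy * M_alpha) = (40e-9)^2 * 18600^2 / (4 * 53e-8 * 0.26) = 1.004

1.004


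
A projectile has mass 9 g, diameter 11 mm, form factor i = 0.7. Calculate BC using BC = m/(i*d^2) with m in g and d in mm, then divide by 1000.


BC = m/(i*d^2*1000) = 9/(0.7 * 11^2 * 1000) = 0.0001063

0.0001063


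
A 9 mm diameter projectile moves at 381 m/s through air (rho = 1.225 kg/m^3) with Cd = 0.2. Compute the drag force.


A = pi*(d/2)^2 = pi*(9/2000)^2 = 6.36173e-05 m^2
Fd = 0.5*Cd*rho*A*v^2 = 0.5*0.2*1.225*6.36173e-05*381^2 = 1.131 N

1.131 N


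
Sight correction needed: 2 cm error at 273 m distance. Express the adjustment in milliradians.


1 mrad subtends 1 cm per 10 m of range, so adj = error_cm / (dist_m / 10) = 2 / (273/10) = 0.07326 mrad

0.07326 mrad


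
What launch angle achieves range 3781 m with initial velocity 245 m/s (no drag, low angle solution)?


sin(2*theta) = R*g/v0^2 = 3781*9.81/245^2 = 0.617936, theta = arcsin(0.617936)/2 = 19.08°

19.08 degrees


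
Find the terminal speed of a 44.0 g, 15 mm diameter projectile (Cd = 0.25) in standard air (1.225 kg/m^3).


A = pi*(d/2)^2 = pi*(15/2000)^2 = 1.76715e-04 m^2
vt = sqrt(2mg/(Cd*rho*A)) = sqrt(2*0.044*9.81/(0.25 * 1.225 * 1.76715e-04)) = 126.3 m/s

126.3 m/s


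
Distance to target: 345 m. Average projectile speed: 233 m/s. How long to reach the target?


t = d/v = 345/233 = 1.481 s

1.481 s


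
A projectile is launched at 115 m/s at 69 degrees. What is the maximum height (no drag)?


H = (v0*sin(theta))^2 / (2g) = (115*sin(69°))^2 / (2*9.81) = 587.5 m

587.5 m


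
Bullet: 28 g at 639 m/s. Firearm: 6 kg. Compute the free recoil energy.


v_r = m_p*v_p/m_gun = 0.028*639/6 = 2.982 m/s, E_r = 0.5*m_gun*v_r^2 = 0.5*6*2.982^2 = 26.68 J

26.68 J


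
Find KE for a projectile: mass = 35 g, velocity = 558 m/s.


E = 0.5*m*v^2 = 0.5*0.035*558^2 = 5449 J

5449 J


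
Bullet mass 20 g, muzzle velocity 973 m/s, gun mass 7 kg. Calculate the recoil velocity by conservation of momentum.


v_recoil = m_p * v_p / m_gun = 0.02 * 973 / 7 = 2.78 m/s

2.78 m/s


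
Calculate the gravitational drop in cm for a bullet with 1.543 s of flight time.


drop = 0.5*g*t^2 = 0.5*9.81*1.543^2 = 11.6781 m ≈ 1168 cm

1168 cm


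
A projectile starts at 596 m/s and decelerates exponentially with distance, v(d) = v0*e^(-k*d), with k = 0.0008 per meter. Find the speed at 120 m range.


v = v0*exp(-k*d) = 596*exp(-0.0008*120) = 541.4 m/s

541.4 m/s


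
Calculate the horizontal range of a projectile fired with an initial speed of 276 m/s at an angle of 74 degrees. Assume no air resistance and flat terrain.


R = v0^2 * sin(2*theta) / g = 276^2 * sin(2*74°) / 9.81 = 4115 m

4115 m


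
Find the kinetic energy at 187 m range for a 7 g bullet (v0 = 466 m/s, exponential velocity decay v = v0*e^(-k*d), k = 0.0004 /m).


v = v0*exp(-k*d) = 466*exp(-0.0004*187) = 432.415 m/s
E = 0.5*m*v^2 = 0.5*0.007*432.415^2 = 654.4 J

654.4 J


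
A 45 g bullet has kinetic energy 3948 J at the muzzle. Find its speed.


v = sqrt(2*E/m) = sqrt(2*3948/0.045) = 418.9 m/s

418.9 m/s


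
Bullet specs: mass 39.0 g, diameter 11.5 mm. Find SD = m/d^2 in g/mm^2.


SD = m/d^2 = 39.0/11.5^2 = 0.2949 g/mm^2

0.2949 g/mm^2


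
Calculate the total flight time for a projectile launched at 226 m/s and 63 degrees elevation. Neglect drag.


T = 2*v0*sin(theta)/g = 2*226*sin(63°)/9.81 = 41.05 s

41.05 s


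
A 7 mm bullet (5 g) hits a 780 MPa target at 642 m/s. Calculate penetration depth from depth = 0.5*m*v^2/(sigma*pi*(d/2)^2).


A = pi*(d/2)^2 = pi*(7/2)^2 = 38.4845 mm^2
E = 0.5*m*v^2 = 0.5*0.005*642^2 = 1030.41 J
depth = E/(sigma*A) = 1030.41 J / (780 MPa * 38.4845 mm^2) = 1030.41/(780 * 38.4845) m = 0.0343265 m ≈ 34.33 mm

34.33 mm


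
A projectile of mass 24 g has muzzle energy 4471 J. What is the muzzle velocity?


v = sqrt(2*E/m) = sqrt(2*4471/0.024) = 610.4 m/s

610.4 m/s


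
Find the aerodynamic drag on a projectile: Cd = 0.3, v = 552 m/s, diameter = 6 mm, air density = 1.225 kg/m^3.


A = pi*(d/2)^2 = pi*(6/2000)^2 = 2.82743e-05 m^2
Fd = 0.5*Cd*rho*A*v^2 = 0.5*0.3*1.225*2.82743e-05*552^2 = 1.583 N

1.583 N


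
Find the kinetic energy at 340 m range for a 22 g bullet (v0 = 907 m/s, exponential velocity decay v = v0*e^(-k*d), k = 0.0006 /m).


v = v0*exp(-k*d) = 907*exp(-0.0006*340) = 739.624 m/s
E = 0.5*m*v^2 = 0.5*0.022*739.624^2 = 6017 J

6017 J


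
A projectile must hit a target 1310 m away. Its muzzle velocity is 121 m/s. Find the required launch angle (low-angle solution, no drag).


sin(2*theta) = R*g/v0^2 = 1310*9.81/121^2 = 0.877747, theta = arcsin(0.877747)/2 = 30.69°

30.69 degrees


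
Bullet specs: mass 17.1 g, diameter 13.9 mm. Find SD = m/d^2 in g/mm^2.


SD = m/d^2 = 17.1/13.9^2 = 0.0885 g/mm^2

0.0885 g/mm^2


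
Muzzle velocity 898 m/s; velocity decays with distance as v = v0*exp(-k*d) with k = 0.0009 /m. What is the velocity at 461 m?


v = v0*exp(-k*d) = 898*exp(-0.0009*461) = 593 m/s

593 m/s


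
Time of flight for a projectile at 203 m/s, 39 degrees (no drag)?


T = 2*v0*sin(theta)/g = 2*203*sin(39°)/9.81 = 26.05 s

26.05 s


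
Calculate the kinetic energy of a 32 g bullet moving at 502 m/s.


E = 0.5*m*v^2 = 0.5*0.032*502^2 = 4032 J

4032 J


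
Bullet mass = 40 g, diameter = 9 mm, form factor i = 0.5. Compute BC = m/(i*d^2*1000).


BC = m/(i*d^2*1000) = 40/(0.5 * 9^2 * 1000) = 0.0009877

0.0009877


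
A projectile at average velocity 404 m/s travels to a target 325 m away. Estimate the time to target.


t = d/v = 325/404 = 0.8045 s

0.8045 s


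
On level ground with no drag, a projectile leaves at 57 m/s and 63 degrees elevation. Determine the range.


R = v0^2 * sin(2*theta) / g = 57^2 * sin(2*63°) / 9.81 = 267.9 m

267.9 m


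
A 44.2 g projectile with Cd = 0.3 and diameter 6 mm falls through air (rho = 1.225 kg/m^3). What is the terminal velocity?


A = pi*(d/2)^2 = pi*(6/2000)^2 = 2.82743e-05 m^2
vt = sqrt(2mg/(Cd*rho*A)) = sqrt(2*0.0442*9.81/(0.3 * 1.225 * 2.82743e-05)) = 288.9 m/s

288.9 m/s


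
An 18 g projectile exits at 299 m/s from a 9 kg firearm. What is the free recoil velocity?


v_recoil = m_p * v_p / m_gun = 0.018 * 299 / 9 = 0.598 m/s

0.598 m/s


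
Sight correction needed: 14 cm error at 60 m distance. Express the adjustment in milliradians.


1 mrad subtends 1 cm per 10 m of range, so adj = error_cm / (dist_m / 10) = 14 / (60/10) = 2.333 mrad

2.333 mrad


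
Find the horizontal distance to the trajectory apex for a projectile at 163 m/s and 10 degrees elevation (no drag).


R = v0^2*sin(2*theta)/g = 163^2*sin(2*10°)/9.81 = 926.313 m
apex_dist = R/2 = 926.313/2 = 463.2 m

463.2 m


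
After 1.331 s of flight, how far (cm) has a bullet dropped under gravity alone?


drop = 0.5*g*t^2 = 0.5*9.81*1.331^2 = 8.68951 m ≈ 869 cm

869 cm


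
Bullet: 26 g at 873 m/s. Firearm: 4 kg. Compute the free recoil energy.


v_r = m_p*v_p/m_gun = 0.026*873/4 = 5.6745 m/s, E_r = 0.5*m_gun*v_r^2 = 0.5*4*5.6745^2 = 64.4 J

64.4 J


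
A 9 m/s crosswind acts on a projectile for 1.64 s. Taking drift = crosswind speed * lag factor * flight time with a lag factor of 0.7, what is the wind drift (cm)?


drift = v_wind * lag * t = 9 * 0.7 * 1.64 = 10.332 m ≈ 1033 cm

1033 cm


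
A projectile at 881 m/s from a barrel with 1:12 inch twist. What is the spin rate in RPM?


twist_m = 12*0.0254 = 0.3048 m
spin = v/twist = 881/0.3048 = 2890.42 rev/s
RPM = spin*60 = 2890.42*60 ≈ 173425 RPM

173425 RPM


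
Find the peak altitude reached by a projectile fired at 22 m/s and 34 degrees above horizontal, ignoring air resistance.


H = (v0*sin(theta))^2 / (2g) = (22*sin(34°))^2 / (2*9.81) = 7.714 m

7.714 m


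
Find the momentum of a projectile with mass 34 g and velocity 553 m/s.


p = m*v = 0.034*553 = 18.8 kg·m/s

18.8 kg·m/s


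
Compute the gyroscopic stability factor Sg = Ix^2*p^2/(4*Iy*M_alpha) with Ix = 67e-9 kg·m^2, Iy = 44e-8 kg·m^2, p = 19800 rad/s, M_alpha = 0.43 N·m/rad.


Sg = Ix^2 * p^2 / (4 * Iy * M_alpha) = (67e-9)^2 * 19800^2 / (4 * 44e-8 * 0.43) = 2.325

2.325


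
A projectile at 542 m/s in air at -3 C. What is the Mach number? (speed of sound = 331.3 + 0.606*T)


a = 331.3 + 0.606*(-3) = 329.482 m/s
M = v/a = 542/329.482 = 1.645

1.645


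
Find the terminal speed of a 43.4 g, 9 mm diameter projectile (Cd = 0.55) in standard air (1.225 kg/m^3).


A = pi*(d/2)^2 = pi*(9/2000)^2 = 6.36173e-05 m^2
vt = sqrt(2mg/(Cd*rho*A)) = sqrt(2*0.0434*9.81/(0.55 * 1.225 * 6.36173e-05)) = 140.9 m/s

140.9 m/s


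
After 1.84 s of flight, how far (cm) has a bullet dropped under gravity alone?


drop = 0.5*g*t^2 = 0.5*9.81*1.84^2 = 16.6064 m ≈ 1661 cm

1661 cm


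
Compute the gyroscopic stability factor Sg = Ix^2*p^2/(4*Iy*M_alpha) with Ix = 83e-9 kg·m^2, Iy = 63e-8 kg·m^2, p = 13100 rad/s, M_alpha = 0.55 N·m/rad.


Sg = Ix^2 * p^2 / (4 * Iy * M_alpha) = (83e-9)^2 * 13100^2 / (4 * 63e-8 * 0.55) = 0.853

0.853


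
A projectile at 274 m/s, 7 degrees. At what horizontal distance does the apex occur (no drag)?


R = v0^2*sin(2*theta)/g = 274^2*sin(2*7°)/9.81 = 1851.43 m
apex_dist = R/2 = 1851.43/2 = 925.7 m

925.7 m


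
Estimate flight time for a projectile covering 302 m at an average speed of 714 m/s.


t = d/v = 302/714 = 0.423 s

0.423 s


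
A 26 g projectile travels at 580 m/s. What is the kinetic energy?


E = 0.5*m*v^2 = 0.5*0.026*580^2 = 4373 J

4373 J


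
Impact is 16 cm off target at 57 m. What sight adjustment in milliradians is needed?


1 mrad subtends 1 cm per 10 m of range, so adj = error_cm / (dist_m / 10) = 16 / (57/10) = 2.807 mrad

2.807 mrad


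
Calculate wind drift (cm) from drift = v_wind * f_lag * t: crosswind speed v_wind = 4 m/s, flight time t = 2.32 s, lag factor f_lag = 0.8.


drift = v_wind * lag * t = 4 * 0.8 * 2.32 = 7.424 m ≈ 742.4 cm

742.4 cm


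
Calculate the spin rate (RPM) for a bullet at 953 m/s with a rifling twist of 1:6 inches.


twist_m = 6*0.0254 = 0.1524 m
spin = v/twist = 953/0.1524 = 6253.281 rev/s
RPM = spin*60 = 6253.281*60 ≈ 375197 RPM

375197 RPM


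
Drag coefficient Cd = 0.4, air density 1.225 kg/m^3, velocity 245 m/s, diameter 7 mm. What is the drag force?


A = pi*(d/2)^2 = pi*(7/2000)^2 = 3.84845e-05 m^2
Fd = 0.5*Cd*rho*A*v^2 = 0.5*0.4*1.225*3.84845e-05*245^2 = 0.566 N

0.566 N


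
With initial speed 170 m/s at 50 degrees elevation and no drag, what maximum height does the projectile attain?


H = (v0*sin(theta))^2 / (2g) = (170*sin(50°))^2 / (2*9.81) = 864.4 m

864.4 m


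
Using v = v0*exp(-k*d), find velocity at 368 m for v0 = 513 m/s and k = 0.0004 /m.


v = v0*exp(-k*d) = 513*exp(-0.0004*368) = 442.8 m/s

442.8 m/s


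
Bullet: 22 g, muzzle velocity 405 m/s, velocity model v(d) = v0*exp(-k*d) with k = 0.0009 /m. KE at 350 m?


v = v0*exp(-k*d) = 405*exp(-0.0009*350) = 295.564 m/s
E = 0.5*m*v^2 = 0.5*0.022*295.564^2 = 960.9 J

960.9 J


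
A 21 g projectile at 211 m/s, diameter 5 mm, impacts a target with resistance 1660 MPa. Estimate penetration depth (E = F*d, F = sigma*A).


A = pi*(d/2)^2 = pi*(5/2)^2 = 19.635 mm^2
E = 0.5*m*v^2 = 0.5*0.021*211^2 = 467.471 J
depth = E/(sigma*A) = 467.471 J / (1660 MPa * 19.635 mm^2) = 467.471/(1660 * 19.635) m = 0.0143422 m ≈ 14.34 mm

14.34 mm


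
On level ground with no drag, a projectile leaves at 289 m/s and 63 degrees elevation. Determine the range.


R = v0^2 * sin(2*theta) / g = 289^2 * sin(2*63°) / 9.81 = 6888 m

6888 m


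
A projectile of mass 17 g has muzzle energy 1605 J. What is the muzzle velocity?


v = sqrt(2*E/m) = sqrt(2*1605/0.017) = 434.5 m/s

434.5 m/s


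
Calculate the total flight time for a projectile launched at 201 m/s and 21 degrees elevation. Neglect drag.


T = 2*v0*sin(theta)/g = 2*201*sin(21°)/9.81 = 14.69 s

14.69 s


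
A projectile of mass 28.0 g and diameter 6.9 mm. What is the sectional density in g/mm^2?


SD = m/d^2 = 28.0/6.9^2 = 0.5881 g/mm^2

0.5881 g/mm^2


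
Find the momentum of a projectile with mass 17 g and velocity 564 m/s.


p = m*v = 0.017*564 = 9.588 kg·m/s

9.588 kg·m/s


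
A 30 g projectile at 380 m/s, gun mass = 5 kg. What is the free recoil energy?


v_r = m_p*v_p/m_gun = 0.03*380/5 = 2.28 m/s, E_r = 0.5*m_gun*v_r^2 = 0.5*5*2.28^2 = 13 J

13 J


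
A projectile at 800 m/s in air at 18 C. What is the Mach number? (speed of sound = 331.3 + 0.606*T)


a = 331.3 + 0.606*(18) = 342.208 m/s
M = v/a = 800/342.208 = 2.338

2.338


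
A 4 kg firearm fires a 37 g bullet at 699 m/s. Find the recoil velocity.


v_recoil = m_p * v_p / m_gun = 0.037 * 699 / 4 = 6.466 m/s

6.466 m/s


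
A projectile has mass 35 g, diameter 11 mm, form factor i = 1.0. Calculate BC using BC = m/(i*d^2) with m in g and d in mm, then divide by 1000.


BC = m/(i*d^2*1000) = 35/(1.0 * 11^2 * 1000) = 0.0002893

0.0002893


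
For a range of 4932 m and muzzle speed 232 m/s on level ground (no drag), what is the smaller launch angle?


sin(2*theta) = R*g/v0^2 = 4932*9.81/232^2 = 0.89891, theta = arcsin(0.89891)/2 = 32.01°

32.01 degrees


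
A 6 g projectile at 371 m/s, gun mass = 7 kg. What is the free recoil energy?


v_r = m_p*v_p/m_gun = 0.006*371/7 = 0.318 m/s, E_r = 0.5*m_gun*v_r^2 = 0.5*7*0.318^2 = 0.3539 J

0.3539 J


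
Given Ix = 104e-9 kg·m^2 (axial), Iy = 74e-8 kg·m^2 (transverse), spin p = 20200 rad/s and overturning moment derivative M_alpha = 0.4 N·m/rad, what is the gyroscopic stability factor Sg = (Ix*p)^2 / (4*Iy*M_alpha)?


Sg = Ix^2 * p^2 / (4 * Iy * M_alpha) = (104e-9)^2 * 20200^2 / (4 * 74e-8 * 0.4) = 3.728

3.728


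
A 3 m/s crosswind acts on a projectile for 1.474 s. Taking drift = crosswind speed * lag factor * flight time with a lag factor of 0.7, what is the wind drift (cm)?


drift = v_wind * lag * t = 3 * 0.7 * 1.474 = 3.0954 m ≈ 309.5 cm

309.5 cm


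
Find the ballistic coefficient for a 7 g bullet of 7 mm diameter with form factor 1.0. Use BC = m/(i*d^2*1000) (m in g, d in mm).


BC = m/(i*d^2*1000) = 7/(1.0 * 7^2 * 1000) = 0.0001429

0.0001429


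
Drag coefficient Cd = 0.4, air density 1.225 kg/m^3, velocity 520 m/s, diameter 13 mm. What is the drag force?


A = pi*(d/2)^2 = pi*(13/2000)^2 = 1.32732e-04 m^2
Fd = 0.5*Cd*rho*A*v^2 = 0.5*0.4*1.225*1.32732e-04*520^2 = 8.793 N

8.793 N


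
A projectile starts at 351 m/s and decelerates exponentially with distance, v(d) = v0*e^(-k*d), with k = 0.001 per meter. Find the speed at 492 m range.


v = v0*exp(-k*d) = 351*exp(-0.001*492) = 214.6 m/s

214.6 m/s


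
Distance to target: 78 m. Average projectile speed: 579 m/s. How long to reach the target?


t = d/v = 78/579 = 0.1347 s

0.1347 s


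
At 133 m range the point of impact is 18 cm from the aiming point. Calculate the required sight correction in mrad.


1 mrad subtends 1 cm per 10 m of range, so adj = error_cm / (dist_m / 10) = 18 / (133/10) = 1.353 mrad

1.353 mrad


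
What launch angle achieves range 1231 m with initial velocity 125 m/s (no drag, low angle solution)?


sin(2*theta) = R*g/v0^2 = 1231*9.81/125^2 = 0.772871, theta = arcsin(0.772871)/2 = 25.31°

25.31 degrees
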